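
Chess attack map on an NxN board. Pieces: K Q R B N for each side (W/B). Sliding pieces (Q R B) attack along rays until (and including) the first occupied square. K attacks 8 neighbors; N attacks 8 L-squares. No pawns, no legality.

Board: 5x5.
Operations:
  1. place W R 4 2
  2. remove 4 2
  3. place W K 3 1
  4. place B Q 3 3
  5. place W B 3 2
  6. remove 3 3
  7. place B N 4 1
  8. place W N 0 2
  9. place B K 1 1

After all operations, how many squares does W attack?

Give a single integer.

Answer: 12

Derivation:
Op 1: place WR@(4,2)
Op 2: remove (4,2)
Op 3: place WK@(3,1)
Op 4: place BQ@(3,3)
Op 5: place WB@(3,2)
Op 6: remove (3,3)
Op 7: place BN@(4,1)
Op 8: place WN@(0,2)
Op 9: place BK@(1,1)
Per-piece attacks for W:
  WN@(0,2): attacks (1,4) (2,3) (1,0) (2,1)
  WK@(3,1): attacks (3,2) (3,0) (4,1) (2,1) (4,2) (4,0) (2,2) (2,0)
  WB@(3,2): attacks (4,3) (4,1) (2,3) (1,4) (2,1) (1,0) [ray(1,-1) blocked at (4,1)]
Union (12 distinct): (1,0) (1,4) (2,0) (2,1) (2,2) (2,3) (3,0) (3,2) (4,0) (4,1) (4,2) (4,3)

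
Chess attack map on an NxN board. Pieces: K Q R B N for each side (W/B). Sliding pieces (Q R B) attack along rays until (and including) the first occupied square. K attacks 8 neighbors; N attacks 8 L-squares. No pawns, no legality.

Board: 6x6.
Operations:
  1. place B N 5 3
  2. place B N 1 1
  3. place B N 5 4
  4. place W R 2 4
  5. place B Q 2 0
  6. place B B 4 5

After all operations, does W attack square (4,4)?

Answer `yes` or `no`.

Answer: yes

Derivation:
Op 1: place BN@(5,3)
Op 2: place BN@(1,1)
Op 3: place BN@(5,4)
Op 4: place WR@(2,4)
Op 5: place BQ@(2,0)
Op 6: place BB@(4,5)
Per-piece attacks for W:
  WR@(2,4): attacks (2,5) (2,3) (2,2) (2,1) (2,0) (3,4) (4,4) (5,4) (1,4) (0,4) [ray(0,-1) blocked at (2,0); ray(1,0) blocked at (5,4)]
W attacks (4,4): yes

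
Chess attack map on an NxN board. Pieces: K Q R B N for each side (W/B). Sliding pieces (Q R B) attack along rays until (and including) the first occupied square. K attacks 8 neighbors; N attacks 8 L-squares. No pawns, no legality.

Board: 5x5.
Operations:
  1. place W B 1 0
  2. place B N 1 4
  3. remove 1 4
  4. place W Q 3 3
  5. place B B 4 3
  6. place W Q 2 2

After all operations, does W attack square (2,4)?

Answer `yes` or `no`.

Op 1: place WB@(1,0)
Op 2: place BN@(1,4)
Op 3: remove (1,4)
Op 4: place WQ@(3,3)
Op 5: place BB@(4,3)
Op 6: place WQ@(2,2)
Per-piece attacks for W:
  WB@(1,0): attacks (2,1) (3,2) (4,3) (0,1) [ray(1,1) blocked at (4,3)]
  WQ@(2,2): attacks (2,3) (2,4) (2,1) (2,0) (3,2) (4,2) (1,2) (0,2) (3,3) (3,1) (4,0) (1,3) (0,4) (1,1) (0,0) [ray(1,1) blocked at (3,3)]
  WQ@(3,3): attacks (3,4) (3,2) (3,1) (3,0) (4,3) (2,3) (1,3) (0,3) (4,4) (4,2) (2,4) (2,2) [ray(1,0) blocked at (4,3); ray(-1,-1) blocked at (2,2)]
W attacks (2,4): yes

Answer: yes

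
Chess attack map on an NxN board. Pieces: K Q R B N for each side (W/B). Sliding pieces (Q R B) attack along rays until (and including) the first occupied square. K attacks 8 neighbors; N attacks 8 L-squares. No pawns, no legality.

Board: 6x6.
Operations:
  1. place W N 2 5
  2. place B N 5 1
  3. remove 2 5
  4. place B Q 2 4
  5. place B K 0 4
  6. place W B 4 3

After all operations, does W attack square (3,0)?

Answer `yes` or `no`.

Answer: no

Derivation:
Op 1: place WN@(2,5)
Op 2: place BN@(5,1)
Op 3: remove (2,5)
Op 4: place BQ@(2,4)
Op 5: place BK@(0,4)
Op 6: place WB@(4,3)
Per-piece attacks for W:
  WB@(4,3): attacks (5,4) (5,2) (3,4) (2,5) (3,2) (2,1) (1,0)
W attacks (3,0): no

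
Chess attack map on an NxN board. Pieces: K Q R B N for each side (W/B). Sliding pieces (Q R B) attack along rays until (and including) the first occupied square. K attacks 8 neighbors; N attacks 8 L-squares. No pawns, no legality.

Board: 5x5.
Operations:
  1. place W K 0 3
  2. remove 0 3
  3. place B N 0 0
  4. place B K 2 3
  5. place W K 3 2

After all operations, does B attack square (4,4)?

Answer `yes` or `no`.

Op 1: place WK@(0,3)
Op 2: remove (0,3)
Op 3: place BN@(0,0)
Op 4: place BK@(2,3)
Op 5: place WK@(3,2)
Per-piece attacks for B:
  BN@(0,0): attacks (1,2) (2,1)
  BK@(2,3): attacks (2,4) (2,2) (3,3) (1,3) (3,4) (3,2) (1,4) (1,2)
B attacks (4,4): no

Answer: no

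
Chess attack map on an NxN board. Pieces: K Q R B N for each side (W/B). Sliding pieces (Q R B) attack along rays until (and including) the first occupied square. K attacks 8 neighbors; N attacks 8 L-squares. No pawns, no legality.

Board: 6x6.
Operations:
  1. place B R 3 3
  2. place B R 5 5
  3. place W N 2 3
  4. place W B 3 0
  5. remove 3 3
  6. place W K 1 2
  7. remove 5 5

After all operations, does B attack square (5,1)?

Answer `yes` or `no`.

Op 1: place BR@(3,3)
Op 2: place BR@(5,5)
Op 3: place WN@(2,3)
Op 4: place WB@(3,0)
Op 5: remove (3,3)
Op 6: place WK@(1,2)
Op 7: remove (5,5)
Per-piece attacks for B:
B attacks (5,1): no

Answer: no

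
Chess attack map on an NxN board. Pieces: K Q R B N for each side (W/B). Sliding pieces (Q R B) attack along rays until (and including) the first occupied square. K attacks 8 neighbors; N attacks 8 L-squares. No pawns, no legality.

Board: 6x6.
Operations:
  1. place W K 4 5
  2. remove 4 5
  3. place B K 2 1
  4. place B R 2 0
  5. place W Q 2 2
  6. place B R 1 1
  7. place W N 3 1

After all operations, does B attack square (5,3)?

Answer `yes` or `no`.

Answer: no

Derivation:
Op 1: place WK@(4,5)
Op 2: remove (4,5)
Op 3: place BK@(2,1)
Op 4: place BR@(2,0)
Op 5: place WQ@(2,2)
Op 6: place BR@(1,1)
Op 7: place WN@(3,1)
Per-piece attacks for B:
  BR@(1,1): attacks (1,2) (1,3) (1,4) (1,5) (1,0) (2,1) (0,1) [ray(1,0) blocked at (2,1)]
  BR@(2,0): attacks (2,1) (3,0) (4,0) (5,0) (1,0) (0,0) [ray(0,1) blocked at (2,1)]
  BK@(2,1): attacks (2,2) (2,0) (3,1) (1,1) (3,2) (3,0) (1,2) (1,0)
B attacks (5,3): no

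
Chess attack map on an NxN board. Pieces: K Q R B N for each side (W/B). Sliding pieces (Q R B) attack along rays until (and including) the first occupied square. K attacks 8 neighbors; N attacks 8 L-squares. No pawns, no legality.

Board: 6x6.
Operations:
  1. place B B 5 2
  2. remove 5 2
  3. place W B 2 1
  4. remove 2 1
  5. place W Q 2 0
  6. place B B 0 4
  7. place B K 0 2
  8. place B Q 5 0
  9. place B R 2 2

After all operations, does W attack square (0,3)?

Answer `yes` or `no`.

Answer: no

Derivation:
Op 1: place BB@(5,2)
Op 2: remove (5,2)
Op 3: place WB@(2,1)
Op 4: remove (2,1)
Op 5: place WQ@(2,0)
Op 6: place BB@(0,4)
Op 7: place BK@(0,2)
Op 8: place BQ@(5,0)
Op 9: place BR@(2,2)
Per-piece attacks for W:
  WQ@(2,0): attacks (2,1) (2,2) (3,0) (4,0) (5,0) (1,0) (0,0) (3,1) (4,2) (5,3) (1,1) (0,2) [ray(0,1) blocked at (2,2); ray(1,0) blocked at (5,0); ray(-1,1) blocked at (0,2)]
W attacks (0,3): no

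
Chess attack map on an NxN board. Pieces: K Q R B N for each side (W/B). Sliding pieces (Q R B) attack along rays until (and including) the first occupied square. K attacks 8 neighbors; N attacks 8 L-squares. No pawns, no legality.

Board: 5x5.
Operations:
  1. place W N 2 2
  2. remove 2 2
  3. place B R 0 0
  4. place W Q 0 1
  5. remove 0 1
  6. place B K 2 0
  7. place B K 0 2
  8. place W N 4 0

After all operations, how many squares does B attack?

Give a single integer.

Answer: 11

Derivation:
Op 1: place WN@(2,2)
Op 2: remove (2,2)
Op 3: place BR@(0,0)
Op 4: place WQ@(0,1)
Op 5: remove (0,1)
Op 6: place BK@(2,0)
Op 7: place BK@(0,2)
Op 8: place WN@(4,0)
Per-piece attacks for B:
  BR@(0,0): attacks (0,1) (0,2) (1,0) (2,0) [ray(0,1) blocked at (0,2); ray(1,0) blocked at (2,0)]
  BK@(0,2): attacks (0,3) (0,1) (1,2) (1,3) (1,1)
  BK@(2,0): attacks (2,1) (3,0) (1,0) (3,1) (1,1)
Union (11 distinct): (0,1) (0,2) (0,3) (1,0) (1,1) (1,2) (1,3) (2,0) (2,1) (3,0) (3,1)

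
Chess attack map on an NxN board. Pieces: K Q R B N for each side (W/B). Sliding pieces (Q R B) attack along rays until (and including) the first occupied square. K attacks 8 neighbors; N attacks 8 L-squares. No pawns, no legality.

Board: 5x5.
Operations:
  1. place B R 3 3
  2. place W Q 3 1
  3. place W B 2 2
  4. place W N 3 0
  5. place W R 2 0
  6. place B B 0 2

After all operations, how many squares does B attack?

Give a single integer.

Op 1: place BR@(3,3)
Op 2: place WQ@(3,1)
Op 3: place WB@(2,2)
Op 4: place WN@(3,0)
Op 5: place WR@(2,0)
Op 6: place BB@(0,2)
Per-piece attacks for B:
  BB@(0,2): attacks (1,3) (2,4) (1,1) (2,0) [ray(1,-1) blocked at (2,0)]
  BR@(3,3): attacks (3,4) (3,2) (3,1) (4,3) (2,3) (1,3) (0,3) [ray(0,-1) blocked at (3,1)]
Union (10 distinct): (0,3) (1,1) (1,3) (2,0) (2,3) (2,4) (3,1) (3,2) (3,4) (4,3)

Answer: 10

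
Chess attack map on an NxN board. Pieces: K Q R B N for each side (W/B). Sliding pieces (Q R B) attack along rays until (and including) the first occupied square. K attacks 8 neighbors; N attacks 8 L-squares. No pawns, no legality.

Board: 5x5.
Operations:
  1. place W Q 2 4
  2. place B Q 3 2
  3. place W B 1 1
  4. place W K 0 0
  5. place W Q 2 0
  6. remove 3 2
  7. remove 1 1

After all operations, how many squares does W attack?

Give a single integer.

Op 1: place WQ@(2,4)
Op 2: place BQ@(3,2)
Op 3: place WB@(1,1)
Op 4: place WK@(0,0)
Op 5: place WQ@(2,0)
Op 6: remove (3,2)
Op 7: remove (1,1)
Per-piece attacks for W:
  WK@(0,0): attacks (0,1) (1,0) (1,1)
  WQ@(2,0): attacks (2,1) (2,2) (2,3) (2,4) (3,0) (4,0) (1,0) (0,0) (3,1) (4,2) (1,1) (0,2) [ray(0,1) blocked at (2,4); ray(-1,0) blocked at (0,0)]
  WQ@(2,4): attacks (2,3) (2,2) (2,1) (2,0) (3,4) (4,4) (1,4) (0,4) (3,3) (4,2) (1,3) (0,2) [ray(0,-1) blocked at (2,0)]
Union (20 distinct): (0,0) (0,1) (0,2) (0,4) (1,0) (1,1) (1,3) (1,4) (2,0) (2,1) (2,2) (2,3) (2,4) (3,0) (3,1) (3,3) (3,4) (4,0) (4,2) (4,4)

Answer: 20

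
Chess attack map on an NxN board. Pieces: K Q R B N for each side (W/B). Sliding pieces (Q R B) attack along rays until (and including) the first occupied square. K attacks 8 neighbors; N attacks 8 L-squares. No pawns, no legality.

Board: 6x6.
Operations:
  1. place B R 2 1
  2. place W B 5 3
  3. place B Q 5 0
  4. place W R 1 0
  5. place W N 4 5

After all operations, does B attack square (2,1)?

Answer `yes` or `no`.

Answer: no

Derivation:
Op 1: place BR@(2,1)
Op 2: place WB@(5,3)
Op 3: place BQ@(5,0)
Op 4: place WR@(1,0)
Op 5: place WN@(4,5)
Per-piece attacks for B:
  BR@(2,1): attacks (2,2) (2,3) (2,4) (2,5) (2,0) (3,1) (4,1) (5,1) (1,1) (0,1)
  BQ@(5,0): attacks (5,1) (5,2) (5,3) (4,0) (3,0) (2,0) (1,0) (4,1) (3,2) (2,3) (1,4) (0,5) [ray(0,1) blocked at (5,3); ray(-1,0) blocked at (1,0)]
B attacks (2,1): no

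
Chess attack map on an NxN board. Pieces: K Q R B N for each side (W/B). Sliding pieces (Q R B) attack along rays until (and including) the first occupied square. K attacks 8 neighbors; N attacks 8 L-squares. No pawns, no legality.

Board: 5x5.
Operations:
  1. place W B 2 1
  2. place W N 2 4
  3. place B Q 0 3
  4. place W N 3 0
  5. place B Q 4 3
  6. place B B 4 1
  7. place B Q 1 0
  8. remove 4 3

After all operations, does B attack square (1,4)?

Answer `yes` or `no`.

Answer: yes

Derivation:
Op 1: place WB@(2,1)
Op 2: place WN@(2,4)
Op 3: place BQ@(0,3)
Op 4: place WN@(3,0)
Op 5: place BQ@(4,3)
Op 6: place BB@(4,1)
Op 7: place BQ@(1,0)
Op 8: remove (4,3)
Per-piece attacks for B:
  BQ@(0,3): attacks (0,4) (0,2) (0,1) (0,0) (1,3) (2,3) (3,3) (4,3) (1,4) (1,2) (2,1) [ray(1,-1) blocked at (2,1)]
  BQ@(1,0): attacks (1,1) (1,2) (1,3) (1,4) (2,0) (3,0) (0,0) (2,1) (0,1) [ray(1,0) blocked at (3,0); ray(1,1) blocked at (2,1)]
  BB@(4,1): attacks (3,2) (2,3) (1,4) (3,0) [ray(-1,-1) blocked at (3,0)]
B attacks (1,4): yes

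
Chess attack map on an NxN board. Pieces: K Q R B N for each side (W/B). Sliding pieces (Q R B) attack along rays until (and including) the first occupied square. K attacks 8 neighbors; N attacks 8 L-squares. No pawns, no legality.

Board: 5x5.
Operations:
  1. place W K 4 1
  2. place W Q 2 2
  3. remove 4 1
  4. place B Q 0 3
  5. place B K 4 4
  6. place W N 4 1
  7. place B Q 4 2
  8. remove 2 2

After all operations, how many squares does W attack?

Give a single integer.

Op 1: place WK@(4,1)
Op 2: place WQ@(2,2)
Op 3: remove (4,1)
Op 4: place BQ@(0,3)
Op 5: place BK@(4,4)
Op 6: place WN@(4,1)
Op 7: place BQ@(4,2)
Op 8: remove (2,2)
Per-piece attacks for W:
  WN@(4,1): attacks (3,3) (2,2) (2,0)
Union (3 distinct): (2,0) (2,2) (3,3)

Answer: 3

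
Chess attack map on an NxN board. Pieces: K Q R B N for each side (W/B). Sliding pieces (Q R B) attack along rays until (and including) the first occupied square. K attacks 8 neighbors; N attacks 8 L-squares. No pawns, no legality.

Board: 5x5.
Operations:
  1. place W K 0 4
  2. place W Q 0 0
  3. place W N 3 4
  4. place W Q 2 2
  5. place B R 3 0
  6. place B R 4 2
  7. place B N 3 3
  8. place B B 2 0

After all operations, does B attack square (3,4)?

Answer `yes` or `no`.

Op 1: place WK@(0,4)
Op 2: place WQ@(0,0)
Op 3: place WN@(3,4)
Op 4: place WQ@(2,2)
Op 5: place BR@(3,0)
Op 6: place BR@(4,2)
Op 7: place BN@(3,3)
Op 8: place BB@(2,0)
Per-piece attacks for B:
  BB@(2,0): attacks (3,1) (4,2) (1,1) (0,2) [ray(1,1) blocked at (4,2)]
  BR@(3,0): attacks (3,1) (3,2) (3,3) (4,0) (2,0) [ray(0,1) blocked at (3,3); ray(-1,0) blocked at (2,0)]
  BN@(3,3): attacks (1,4) (4,1) (2,1) (1,2)
  BR@(4,2): attacks (4,3) (4,4) (4,1) (4,0) (3,2) (2,2) [ray(-1,0) blocked at (2,2)]
B attacks (3,4): no

Answer: no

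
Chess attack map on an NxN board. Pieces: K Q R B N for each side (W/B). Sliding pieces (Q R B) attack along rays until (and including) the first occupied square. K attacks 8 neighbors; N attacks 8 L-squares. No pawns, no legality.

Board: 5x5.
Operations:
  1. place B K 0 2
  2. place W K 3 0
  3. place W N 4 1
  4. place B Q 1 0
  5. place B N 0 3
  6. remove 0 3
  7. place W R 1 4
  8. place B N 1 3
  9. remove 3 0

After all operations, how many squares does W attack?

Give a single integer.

Answer: 8

Derivation:
Op 1: place BK@(0,2)
Op 2: place WK@(3,0)
Op 3: place WN@(4,1)
Op 4: place BQ@(1,0)
Op 5: place BN@(0,3)
Op 6: remove (0,3)
Op 7: place WR@(1,4)
Op 8: place BN@(1,3)
Op 9: remove (3,0)
Per-piece attacks for W:
  WR@(1,4): attacks (1,3) (2,4) (3,4) (4,4) (0,4) [ray(0,-1) blocked at (1,3)]
  WN@(4,1): attacks (3,3) (2,2) (2,0)
Union (8 distinct): (0,4) (1,3) (2,0) (2,2) (2,4) (3,3) (3,4) (4,4)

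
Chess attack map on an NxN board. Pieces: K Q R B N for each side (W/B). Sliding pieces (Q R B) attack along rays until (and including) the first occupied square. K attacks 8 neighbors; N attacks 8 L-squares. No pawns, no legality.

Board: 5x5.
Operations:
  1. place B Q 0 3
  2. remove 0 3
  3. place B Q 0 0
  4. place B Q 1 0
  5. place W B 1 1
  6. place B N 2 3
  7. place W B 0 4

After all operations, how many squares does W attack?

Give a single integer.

Op 1: place BQ@(0,3)
Op 2: remove (0,3)
Op 3: place BQ@(0,0)
Op 4: place BQ@(1,0)
Op 5: place WB@(1,1)
Op 6: place BN@(2,3)
Op 7: place WB@(0,4)
Per-piece attacks for W:
  WB@(0,4): attacks (1,3) (2,2) (3,1) (4,0)
  WB@(1,1): attacks (2,2) (3,3) (4,4) (2,0) (0,2) (0,0) [ray(-1,-1) blocked at (0,0)]
Union (9 distinct): (0,0) (0,2) (1,3) (2,0) (2,2) (3,1) (3,3) (4,0) (4,4)

Answer: 9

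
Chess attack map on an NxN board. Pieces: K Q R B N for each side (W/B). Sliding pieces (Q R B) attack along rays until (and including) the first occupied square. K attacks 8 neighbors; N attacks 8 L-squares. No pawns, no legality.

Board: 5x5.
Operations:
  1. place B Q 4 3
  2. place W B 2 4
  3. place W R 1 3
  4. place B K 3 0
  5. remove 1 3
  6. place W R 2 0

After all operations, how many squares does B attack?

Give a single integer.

Op 1: place BQ@(4,3)
Op 2: place WB@(2,4)
Op 3: place WR@(1,3)
Op 4: place BK@(3,0)
Op 5: remove (1,3)
Op 6: place WR@(2,0)
Per-piece attacks for B:
  BK@(3,0): attacks (3,1) (4,0) (2,0) (4,1) (2,1)
  BQ@(4,3): attacks (4,4) (4,2) (4,1) (4,0) (3,3) (2,3) (1,3) (0,3) (3,4) (3,2) (2,1) (1,0)
Union (14 distinct): (0,3) (1,0) (1,3) (2,0) (2,1) (2,3) (3,1) (3,2) (3,3) (3,4) (4,0) (4,1) (4,2) (4,4)

Answer: 14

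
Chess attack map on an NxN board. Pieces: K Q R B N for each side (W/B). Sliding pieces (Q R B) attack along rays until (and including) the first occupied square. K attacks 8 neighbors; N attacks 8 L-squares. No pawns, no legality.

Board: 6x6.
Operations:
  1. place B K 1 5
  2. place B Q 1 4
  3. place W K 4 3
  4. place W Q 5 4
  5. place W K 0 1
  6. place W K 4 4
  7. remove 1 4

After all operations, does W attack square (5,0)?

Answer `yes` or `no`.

Answer: yes

Derivation:
Op 1: place BK@(1,5)
Op 2: place BQ@(1,4)
Op 3: place WK@(4,3)
Op 4: place WQ@(5,4)
Op 5: place WK@(0,1)
Op 6: place WK@(4,4)
Op 7: remove (1,4)
Per-piece attacks for W:
  WK@(0,1): attacks (0,2) (0,0) (1,1) (1,2) (1,0)
  WK@(4,3): attacks (4,4) (4,2) (5,3) (3,3) (5,4) (5,2) (3,4) (3,2)
  WK@(4,4): attacks (4,5) (4,3) (5,4) (3,4) (5,5) (5,3) (3,5) (3,3)
  WQ@(5,4): attacks (5,5) (5,3) (5,2) (5,1) (5,0) (4,4) (4,5) (4,3) [ray(-1,0) blocked at (4,4); ray(-1,-1) blocked at (4,3)]
W attacks (5,0): yes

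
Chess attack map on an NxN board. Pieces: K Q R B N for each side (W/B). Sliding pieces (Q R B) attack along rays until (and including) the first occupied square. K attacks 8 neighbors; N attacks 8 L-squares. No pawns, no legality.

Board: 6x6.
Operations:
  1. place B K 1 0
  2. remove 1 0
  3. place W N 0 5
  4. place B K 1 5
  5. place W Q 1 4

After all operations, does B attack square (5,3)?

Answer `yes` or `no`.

Op 1: place BK@(1,0)
Op 2: remove (1,0)
Op 3: place WN@(0,5)
Op 4: place BK@(1,5)
Op 5: place WQ@(1,4)
Per-piece attacks for B:
  BK@(1,5): attacks (1,4) (2,5) (0,5) (2,4) (0,4)
B attacks (5,3): no

Answer: no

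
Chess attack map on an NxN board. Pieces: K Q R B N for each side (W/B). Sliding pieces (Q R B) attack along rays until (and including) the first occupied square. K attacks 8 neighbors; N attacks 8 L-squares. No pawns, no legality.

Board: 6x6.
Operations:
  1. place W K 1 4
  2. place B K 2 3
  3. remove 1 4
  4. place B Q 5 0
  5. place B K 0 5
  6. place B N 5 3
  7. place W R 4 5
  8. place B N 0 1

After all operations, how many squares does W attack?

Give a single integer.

Op 1: place WK@(1,4)
Op 2: place BK@(2,3)
Op 3: remove (1,4)
Op 4: place BQ@(5,0)
Op 5: place BK@(0,5)
Op 6: place BN@(5,3)
Op 7: place WR@(4,5)
Op 8: place BN@(0,1)
Per-piece attacks for W:
  WR@(4,5): attacks (4,4) (4,3) (4,2) (4,1) (4,0) (5,5) (3,5) (2,5) (1,5) (0,5) [ray(-1,0) blocked at (0,5)]
Union (10 distinct): (0,5) (1,5) (2,5) (3,5) (4,0) (4,1) (4,2) (4,3) (4,4) (5,5)

Answer: 10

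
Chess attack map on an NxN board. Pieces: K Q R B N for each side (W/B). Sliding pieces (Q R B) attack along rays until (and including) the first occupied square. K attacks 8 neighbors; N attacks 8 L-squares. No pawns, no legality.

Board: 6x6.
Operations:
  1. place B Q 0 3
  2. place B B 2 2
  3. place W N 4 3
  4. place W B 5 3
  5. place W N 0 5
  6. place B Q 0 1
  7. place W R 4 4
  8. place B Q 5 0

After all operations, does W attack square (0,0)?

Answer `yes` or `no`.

Op 1: place BQ@(0,3)
Op 2: place BB@(2,2)
Op 3: place WN@(4,3)
Op 4: place WB@(5,3)
Op 5: place WN@(0,5)
Op 6: place BQ@(0,1)
Op 7: place WR@(4,4)
Op 8: place BQ@(5,0)
Per-piece attacks for W:
  WN@(0,5): attacks (1,3) (2,4)
  WN@(4,3): attacks (5,5) (3,5) (2,4) (5,1) (3,1) (2,2)
  WR@(4,4): attacks (4,5) (4,3) (5,4) (3,4) (2,4) (1,4) (0,4) [ray(0,-1) blocked at (4,3)]
  WB@(5,3): attacks (4,4) (4,2) (3,1) (2,0) [ray(-1,1) blocked at (4,4)]
W attacks (0,0): no

Answer: no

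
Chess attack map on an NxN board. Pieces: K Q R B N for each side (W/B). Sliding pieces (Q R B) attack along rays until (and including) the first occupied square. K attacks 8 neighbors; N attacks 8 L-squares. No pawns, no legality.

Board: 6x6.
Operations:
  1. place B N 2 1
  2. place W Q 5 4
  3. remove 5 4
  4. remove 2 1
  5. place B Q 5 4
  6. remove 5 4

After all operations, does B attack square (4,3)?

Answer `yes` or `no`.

Answer: no

Derivation:
Op 1: place BN@(2,1)
Op 2: place WQ@(5,4)
Op 3: remove (5,4)
Op 4: remove (2,1)
Op 5: place BQ@(5,4)
Op 6: remove (5,4)
Per-piece attacks for B:
B attacks (4,3): no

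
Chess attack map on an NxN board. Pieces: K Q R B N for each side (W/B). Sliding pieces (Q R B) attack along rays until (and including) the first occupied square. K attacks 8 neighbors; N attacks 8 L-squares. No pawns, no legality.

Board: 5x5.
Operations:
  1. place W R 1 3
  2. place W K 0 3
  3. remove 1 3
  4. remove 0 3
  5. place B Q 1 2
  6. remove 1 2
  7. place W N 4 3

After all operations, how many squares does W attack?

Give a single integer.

Answer: 3

Derivation:
Op 1: place WR@(1,3)
Op 2: place WK@(0,3)
Op 3: remove (1,3)
Op 4: remove (0,3)
Op 5: place BQ@(1,2)
Op 6: remove (1,2)
Op 7: place WN@(4,3)
Per-piece attacks for W:
  WN@(4,3): attacks (2,4) (3,1) (2,2)
Union (3 distinct): (2,2) (2,4) (3,1)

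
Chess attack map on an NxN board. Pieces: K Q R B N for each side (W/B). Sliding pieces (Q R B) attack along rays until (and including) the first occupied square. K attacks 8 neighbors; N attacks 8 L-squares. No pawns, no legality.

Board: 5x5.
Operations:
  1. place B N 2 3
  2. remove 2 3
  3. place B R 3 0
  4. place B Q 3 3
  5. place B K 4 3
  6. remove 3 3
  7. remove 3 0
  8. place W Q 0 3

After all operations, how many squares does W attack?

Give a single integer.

Op 1: place BN@(2,3)
Op 2: remove (2,3)
Op 3: place BR@(3,0)
Op 4: place BQ@(3,3)
Op 5: place BK@(4,3)
Op 6: remove (3,3)
Op 7: remove (3,0)
Op 8: place WQ@(0,3)
Per-piece attacks for W:
  WQ@(0,3): attacks (0,4) (0,2) (0,1) (0,0) (1,3) (2,3) (3,3) (4,3) (1,4) (1,2) (2,1) (3,0) [ray(1,0) blocked at (4,3)]
Union (12 distinct): (0,0) (0,1) (0,2) (0,4) (1,2) (1,3) (1,4) (2,1) (2,3) (3,0) (3,3) (4,3)

Answer: 12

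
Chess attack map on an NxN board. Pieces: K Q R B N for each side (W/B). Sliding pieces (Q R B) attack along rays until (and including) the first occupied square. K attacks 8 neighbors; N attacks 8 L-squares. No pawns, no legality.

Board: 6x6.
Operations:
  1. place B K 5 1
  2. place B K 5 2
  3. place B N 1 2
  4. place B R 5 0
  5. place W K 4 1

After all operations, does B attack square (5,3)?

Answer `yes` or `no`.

Op 1: place BK@(5,1)
Op 2: place BK@(5,2)
Op 3: place BN@(1,2)
Op 4: place BR@(5,0)
Op 5: place WK@(4,1)
Per-piece attacks for B:
  BN@(1,2): attacks (2,4) (3,3) (0,4) (2,0) (3,1) (0,0)
  BR@(5,0): attacks (5,1) (4,0) (3,0) (2,0) (1,0) (0,0) [ray(0,1) blocked at (5,1)]
  BK@(5,1): attacks (5,2) (5,0) (4,1) (4,2) (4,0)
  BK@(5,2): attacks (5,3) (5,1) (4,2) (4,3) (4,1)
B attacks (5,3): yes

Answer: yes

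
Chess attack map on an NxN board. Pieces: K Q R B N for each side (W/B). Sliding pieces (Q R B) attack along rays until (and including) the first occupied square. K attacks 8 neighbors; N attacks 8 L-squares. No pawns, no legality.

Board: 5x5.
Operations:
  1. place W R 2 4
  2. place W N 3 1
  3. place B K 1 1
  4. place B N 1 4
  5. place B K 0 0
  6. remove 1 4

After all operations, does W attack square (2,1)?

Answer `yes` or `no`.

Answer: yes

Derivation:
Op 1: place WR@(2,4)
Op 2: place WN@(3,1)
Op 3: place BK@(1,1)
Op 4: place BN@(1,4)
Op 5: place BK@(0,0)
Op 6: remove (1,4)
Per-piece attacks for W:
  WR@(2,4): attacks (2,3) (2,2) (2,1) (2,0) (3,4) (4,4) (1,4) (0,4)
  WN@(3,1): attacks (4,3) (2,3) (1,2) (1,0)
W attacks (2,1): yes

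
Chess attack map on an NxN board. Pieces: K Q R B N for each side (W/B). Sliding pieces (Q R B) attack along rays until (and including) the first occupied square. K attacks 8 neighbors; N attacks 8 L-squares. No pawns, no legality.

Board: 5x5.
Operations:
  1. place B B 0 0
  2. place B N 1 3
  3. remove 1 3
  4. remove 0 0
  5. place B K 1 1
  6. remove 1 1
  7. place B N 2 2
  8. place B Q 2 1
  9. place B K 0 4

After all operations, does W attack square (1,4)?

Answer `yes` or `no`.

Answer: no

Derivation:
Op 1: place BB@(0,0)
Op 2: place BN@(1,3)
Op 3: remove (1,3)
Op 4: remove (0,0)
Op 5: place BK@(1,1)
Op 6: remove (1,1)
Op 7: place BN@(2,2)
Op 8: place BQ@(2,1)
Op 9: place BK@(0,4)
Per-piece attacks for W:
W attacks (1,4): no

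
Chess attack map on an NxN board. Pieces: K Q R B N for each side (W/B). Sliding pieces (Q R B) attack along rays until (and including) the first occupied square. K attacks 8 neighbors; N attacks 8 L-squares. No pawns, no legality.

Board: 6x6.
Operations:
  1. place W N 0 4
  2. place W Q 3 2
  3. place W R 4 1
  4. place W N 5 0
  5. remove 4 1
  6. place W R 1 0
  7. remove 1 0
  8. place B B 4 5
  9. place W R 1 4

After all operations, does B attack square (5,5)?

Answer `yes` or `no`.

Answer: no

Derivation:
Op 1: place WN@(0,4)
Op 2: place WQ@(3,2)
Op 3: place WR@(4,1)
Op 4: place WN@(5,0)
Op 5: remove (4,1)
Op 6: place WR@(1,0)
Op 7: remove (1,0)
Op 8: place BB@(4,5)
Op 9: place WR@(1,4)
Per-piece attacks for B:
  BB@(4,5): attacks (5,4) (3,4) (2,3) (1,2) (0,1)
B attacks (5,5): no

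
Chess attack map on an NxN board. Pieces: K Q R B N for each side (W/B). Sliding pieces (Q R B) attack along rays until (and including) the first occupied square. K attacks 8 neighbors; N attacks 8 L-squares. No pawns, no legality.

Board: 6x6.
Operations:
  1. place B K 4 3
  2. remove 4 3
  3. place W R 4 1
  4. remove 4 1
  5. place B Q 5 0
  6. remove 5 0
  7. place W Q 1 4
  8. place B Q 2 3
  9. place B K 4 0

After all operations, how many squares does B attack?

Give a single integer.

Op 1: place BK@(4,3)
Op 2: remove (4,3)
Op 3: place WR@(4,1)
Op 4: remove (4,1)
Op 5: place BQ@(5,0)
Op 6: remove (5,0)
Op 7: place WQ@(1,4)
Op 8: place BQ@(2,3)
Op 9: place BK@(4,0)
Per-piece attacks for B:
  BQ@(2,3): attacks (2,4) (2,5) (2,2) (2,1) (2,0) (3,3) (4,3) (5,3) (1,3) (0,3) (3,4) (4,5) (3,2) (4,1) (5,0) (1,4) (1,2) (0,1) [ray(-1,1) blocked at (1,4)]
  BK@(4,0): attacks (4,1) (5,0) (3,0) (5,1) (3,1)
Union (21 distinct): (0,1) (0,3) (1,2) (1,3) (1,4) (2,0) (2,1) (2,2) (2,4) (2,5) (3,0) (3,1) (3,2) (3,3) (3,4) (4,1) (4,3) (4,5) (5,0) (5,1) (5,3)

Answer: 21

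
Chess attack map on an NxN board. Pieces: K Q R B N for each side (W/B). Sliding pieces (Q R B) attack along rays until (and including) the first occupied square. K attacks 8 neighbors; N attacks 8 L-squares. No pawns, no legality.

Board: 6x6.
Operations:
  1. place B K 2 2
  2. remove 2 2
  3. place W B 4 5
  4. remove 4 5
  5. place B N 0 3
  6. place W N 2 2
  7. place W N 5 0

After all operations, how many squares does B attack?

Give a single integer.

Answer: 4

Derivation:
Op 1: place BK@(2,2)
Op 2: remove (2,2)
Op 3: place WB@(4,5)
Op 4: remove (4,5)
Op 5: place BN@(0,3)
Op 6: place WN@(2,2)
Op 7: place WN@(5,0)
Per-piece attacks for B:
  BN@(0,3): attacks (1,5) (2,4) (1,1) (2,2)
Union (4 distinct): (1,1) (1,5) (2,2) (2,4)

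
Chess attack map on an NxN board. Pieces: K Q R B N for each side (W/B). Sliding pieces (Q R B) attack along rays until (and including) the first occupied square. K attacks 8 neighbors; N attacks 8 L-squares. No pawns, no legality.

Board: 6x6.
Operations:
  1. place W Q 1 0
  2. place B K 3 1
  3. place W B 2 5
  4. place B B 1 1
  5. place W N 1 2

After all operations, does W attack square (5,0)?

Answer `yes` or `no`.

Op 1: place WQ@(1,0)
Op 2: place BK@(3,1)
Op 3: place WB@(2,5)
Op 4: place BB@(1,1)
Op 5: place WN@(1,2)
Per-piece attacks for W:
  WQ@(1,0): attacks (1,1) (2,0) (3,0) (4,0) (5,0) (0,0) (2,1) (3,2) (4,3) (5,4) (0,1) [ray(0,1) blocked at (1,1)]
  WN@(1,2): attacks (2,4) (3,3) (0,4) (2,0) (3,1) (0,0)
  WB@(2,5): attacks (3,4) (4,3) (5,2) (1,4) (0,3)
W attacks (5,0): yes

Answer: yes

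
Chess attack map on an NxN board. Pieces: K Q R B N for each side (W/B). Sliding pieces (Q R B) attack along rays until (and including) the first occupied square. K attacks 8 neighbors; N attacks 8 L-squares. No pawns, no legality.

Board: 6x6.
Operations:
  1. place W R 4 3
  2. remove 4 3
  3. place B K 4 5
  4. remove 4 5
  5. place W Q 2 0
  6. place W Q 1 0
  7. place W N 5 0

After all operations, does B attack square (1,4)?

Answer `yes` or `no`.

Answer: no

Derivation:
Op 1: place WR@(4,3)
Op 2: remove (4,3)
Op 3: place BK@(4,5)
Op 4: remove (4,5)
Op 5: place WQ@(2,0)
Op 6: place WQ@(1,0)
Op 7: place WN@(5,0)
Per-piece attacks for B:
B attacks (1,4): no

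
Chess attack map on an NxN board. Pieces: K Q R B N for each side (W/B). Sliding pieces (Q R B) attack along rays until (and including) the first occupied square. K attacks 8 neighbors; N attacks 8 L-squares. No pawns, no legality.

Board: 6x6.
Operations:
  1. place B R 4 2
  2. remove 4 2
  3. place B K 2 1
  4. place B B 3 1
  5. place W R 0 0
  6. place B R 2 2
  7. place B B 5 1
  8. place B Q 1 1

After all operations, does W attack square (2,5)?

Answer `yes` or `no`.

Answer: no

Derivation:
Op 1: place BR@(4,2)
Op 2: remove (4,2)
Op 3: place BK@(2,1)
Op 4: place BB@(3,1)
Op 5: place WR@(0,0)
Op 6: place BR@(2,2)
Op 7: place BB@(5,1)
Op 8: place BQ@(1,1)
Per-piece attacks for W:
  WR@(0,0): attacks (0,1) (0,2) (0,3) (0,4) (0,5) (1,0) (2,0) (3,0) (4,0) (5,0)
W attacks (2,5): no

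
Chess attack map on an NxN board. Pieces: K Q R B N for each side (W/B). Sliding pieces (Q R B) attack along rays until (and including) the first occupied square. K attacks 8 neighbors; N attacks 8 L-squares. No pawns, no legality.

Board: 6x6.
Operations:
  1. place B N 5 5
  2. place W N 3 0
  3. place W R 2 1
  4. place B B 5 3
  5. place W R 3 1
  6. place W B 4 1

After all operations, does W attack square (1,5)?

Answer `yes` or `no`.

Op 1: place BN@(5,5)
Op 2: place WN@(3,0)
Op 3: place WR@(2,1)
Op 4: place BB@(5,3)
Op 5: place WR@(3,1)
Op 6: place WB@(4,1)
Per-piece attacks for W:
  WR@(2,1): attacks (2,2) (2,3) (2,4) (2,5) (2,0) (3,1) (1,1) (0,1) [ray(1,0) blocked at (3,1)]
  WN@(3,0): attacks (4,2) (5,1) (2,2) (1,1)
  WR@(3,1): attacks (3,2) (3,3) (3,4) (3,5) (3,0) (4,1) (2,1) [ray(0,-1) blocked at (3,0); ray(1,0) blocked at (4,1); ray(-1,0) blocked at (2,1)]
  WB@(4,1): attacks (5,2) (5,0) (3,2) (2,3) (1,4) (0,5) (3,0) [ray(-1,-1) blocked at (3,0)]
W attacks (1,5): no

Answer: no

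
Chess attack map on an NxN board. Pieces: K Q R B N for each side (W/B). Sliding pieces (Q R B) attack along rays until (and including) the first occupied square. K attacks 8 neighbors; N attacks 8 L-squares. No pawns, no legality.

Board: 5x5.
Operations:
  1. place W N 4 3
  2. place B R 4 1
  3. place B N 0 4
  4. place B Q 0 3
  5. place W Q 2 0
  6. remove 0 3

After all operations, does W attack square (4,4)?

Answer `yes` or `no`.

Op 1: place WN@(4,3)
Op 2: place BR@(4,1)
Op 3: place BN@(0,4)
Op 4: place BQ@(0,3)
Op 5: place WQ@(2,0)
Op 6: remove (0,3)
Per-piece attacks for W:
  WQ@(2,0): attacks (2,1) (2,2) (2,3) (2,4) (3,0) (4,0) (1,0) (0,0) (3,1) (4,2) (1,1) (0,2)
  WN@(4,3): attacks (2,4) (3,1) (2,2)
W attacks (4,4): no

Answer: no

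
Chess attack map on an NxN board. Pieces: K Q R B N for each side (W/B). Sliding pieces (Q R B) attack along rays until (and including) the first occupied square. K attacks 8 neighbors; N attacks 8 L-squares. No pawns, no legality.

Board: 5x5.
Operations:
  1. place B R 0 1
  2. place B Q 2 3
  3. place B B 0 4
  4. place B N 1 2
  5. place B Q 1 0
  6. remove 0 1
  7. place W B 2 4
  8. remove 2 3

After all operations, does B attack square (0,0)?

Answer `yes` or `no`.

Answer: yes

Derivation:
Op 1: place BR@(0,1)
Op 2: place BQ@(2,3)
Op 3: place BB@(0,4)
Op 4: place BN@(1,2)
Op 5: place BQ@(1,0)
Op 6: remove (0,1)
Op 7: place WB@(2,4)
Op 8: remove (2,3)
Per-piece attacks for B:
  BB@(0,4): attacks (1,3) (2,2) (3,1) (4,0)
  BQ@(1,0): attacks (1,1) (1,2) (2,0) (3,0) (4,0) (0,0) (2,1) (3,2) (4,3) (0,1) [ray(0,1) blocked at (1,2)]
  BN@(1,2): attacks (2,4) (3,3) (0,4) (2,0) (3,1) (0,0)
B attacks (0,0): yes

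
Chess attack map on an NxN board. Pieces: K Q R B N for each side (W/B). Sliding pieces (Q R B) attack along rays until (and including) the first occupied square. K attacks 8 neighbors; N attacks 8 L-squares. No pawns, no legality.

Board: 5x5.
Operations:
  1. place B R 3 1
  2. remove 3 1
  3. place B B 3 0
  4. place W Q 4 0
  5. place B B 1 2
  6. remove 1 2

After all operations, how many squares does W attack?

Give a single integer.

Answer: 9

Derivation:
Op 1: place BR@(3,1)
Op 2: remove (3,1)
Op 3: place BB@(3,0)
Op 4: place WQ@(4,0)
Op 5: place BB@(1,2)
Op 6: remove (1,2)
Per-piece attacks for W:
  WQ@(4,0): attacks (4,1) (4,2) (4,3) (4,4) (3,0) (3,1) (2,2) (1,3) (0,4) [ray(-1,0) blocked at (3,0)]
Union (9 distinct): (0,4) (1,3) (2,2) (3,0) (3,1) (4,1) (4,2) (4,3) (4,4)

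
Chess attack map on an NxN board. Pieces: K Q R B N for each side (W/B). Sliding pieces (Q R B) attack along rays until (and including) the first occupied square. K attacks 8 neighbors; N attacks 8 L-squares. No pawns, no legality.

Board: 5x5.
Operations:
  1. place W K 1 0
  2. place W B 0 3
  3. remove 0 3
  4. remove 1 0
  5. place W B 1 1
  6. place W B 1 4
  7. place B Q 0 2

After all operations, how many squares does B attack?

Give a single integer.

Op 1: place WK@(1,0)
Op 2: place WB@(0,3)
Op 3: remove (0,3)
Op 4: remove (1,0)
Op 5: place WB@(1,1)
Op 6: place WB@(1,4)
Op 7: place BQ@(0,2)
Per-piece attacks for B:
  BQ@(0,2): attacks (0,3) (0,4) (0,1) (0,0) (1,2) (2,2) (3,2) (4,2) (1,3) (2,4) (1,1) [ray(1,-1) blocked at (1,1)]
Union (11 distinct): (0,0) (0,1) (0,3) (0,4) (1,1) (1,2) (1,3) (2,2) (2,4) (3,2) (4,2)

Answer: 11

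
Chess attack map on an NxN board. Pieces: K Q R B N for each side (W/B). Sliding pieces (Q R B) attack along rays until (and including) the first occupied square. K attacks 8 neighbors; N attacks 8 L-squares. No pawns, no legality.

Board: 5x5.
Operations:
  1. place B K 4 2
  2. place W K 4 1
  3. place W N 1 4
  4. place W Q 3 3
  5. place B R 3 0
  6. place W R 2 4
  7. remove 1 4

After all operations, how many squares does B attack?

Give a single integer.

Op 1: place BK@(4,2)
Op 2: place WK@(4,1)
Op 3: place WN@(1,4)
Op 4: place WQ@(3,3)
Op 5: place BR@(3,0)
Op 6: place WR@(2,4)
Op 7: remove (1,4)
Per-piece attacks for B:
  BR@(3,0): attacks (3,1) (3,2) (3,3) (4,0) (2,0) (1,0) (0,0) [ray(0,1) blocked at (3,3)]
  BK@(4,2): attacks (4,3) (4,1) (3,2) (3,3) (3,1)
Union (9 distinct): (0,0) (1,0) (2,0) (3,1) (3,2) (3,3) (4,0) (4,1) (4,3)

Answer: 9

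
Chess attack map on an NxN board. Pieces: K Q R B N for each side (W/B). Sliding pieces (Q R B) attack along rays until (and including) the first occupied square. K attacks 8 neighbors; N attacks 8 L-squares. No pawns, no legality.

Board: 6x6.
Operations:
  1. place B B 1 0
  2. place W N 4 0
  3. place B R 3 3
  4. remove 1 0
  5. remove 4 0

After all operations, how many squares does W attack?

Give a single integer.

Answer: 0

Derivation:
Op 1: place BB@(1,0)
Op 2: place WN@(4,0)
Op 3: place BR@(3,3)
Op 4: remove (1,0)
Op 5: remove (4,0)
Per-piece attacks for W:
Union (0 distinct): (none)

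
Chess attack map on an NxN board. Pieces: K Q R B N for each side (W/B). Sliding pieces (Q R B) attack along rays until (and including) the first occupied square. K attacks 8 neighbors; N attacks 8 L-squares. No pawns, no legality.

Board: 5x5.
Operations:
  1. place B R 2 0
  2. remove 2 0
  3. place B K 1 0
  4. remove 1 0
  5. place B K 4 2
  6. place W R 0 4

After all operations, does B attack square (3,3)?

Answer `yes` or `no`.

Op 1: place BR@(2,0)
Op 2: remove (2,0)
Op 3: place BK@(1,0)
Op 4: remove (1,0)
Op 5: place BK@(4,2)
Op 6: place WR@(0,4)
Per-piece attacks for B:
  BK@(4,2): attacks (4,3) (4,1) (3,2) (3,3) (3,1)
B attacks (3,3): yes

Answer: yes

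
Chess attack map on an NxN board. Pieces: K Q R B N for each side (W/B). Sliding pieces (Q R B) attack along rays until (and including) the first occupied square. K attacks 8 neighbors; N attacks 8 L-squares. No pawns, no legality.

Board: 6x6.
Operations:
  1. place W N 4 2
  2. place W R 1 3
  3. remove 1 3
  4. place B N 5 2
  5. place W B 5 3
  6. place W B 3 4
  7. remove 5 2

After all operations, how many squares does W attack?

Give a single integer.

Op 1: place WN@(4,2)
Op 2: place WR@(1,3)
Op 3: remove (1,3)
Op 4: place BN@(5,2)
Op 5: place WB@(5,3)
Op 6: place WB@(3,4)
Op 7: remove (5,2)
Per-piece attacks for W:
  WB@(3,4): attacks (4,5) (4,3) (5,2) (2,5) (2,3) (1,2) (0,1)
  WN@(4,2): attacks (5,4) (3,4) (2,3) (5,0) (3,0) (2,1)
  WB@(5,3): attacks (4,4) (3,5) (4,2) [ray(-1,-1) blocked at (4,2)]
Union (15 distinct): (0,1) (1,2) (2,1) (2,3) (2,5) (3,0) (3,4) (3,5) (4,2) (4,3) (4,4) (4,5) (5,0) (5,2) (5,4)

Answer: 15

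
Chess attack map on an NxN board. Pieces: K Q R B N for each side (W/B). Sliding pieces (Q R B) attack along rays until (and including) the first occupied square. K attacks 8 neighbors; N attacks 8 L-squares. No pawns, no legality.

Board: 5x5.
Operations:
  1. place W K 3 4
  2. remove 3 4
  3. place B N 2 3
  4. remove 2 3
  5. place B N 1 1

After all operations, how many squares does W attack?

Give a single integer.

Op 1: place WK@(3,4)
Op 2: remove (3,4)
Op 3: place BN@(2,3)
Op 4: remove (2,3)
Op 5: place BN@(1,1)
Per-piece attacks for W:
Union (0 distinct): (none)

Answer: 0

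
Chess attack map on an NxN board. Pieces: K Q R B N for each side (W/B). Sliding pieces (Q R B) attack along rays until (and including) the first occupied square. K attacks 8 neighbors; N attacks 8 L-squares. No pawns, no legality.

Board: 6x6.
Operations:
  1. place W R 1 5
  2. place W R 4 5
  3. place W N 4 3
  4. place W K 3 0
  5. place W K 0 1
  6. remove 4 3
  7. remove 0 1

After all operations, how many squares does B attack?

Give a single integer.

Op 1: place WR@(1,5)
Op 2: place WR@(4,5)
Op 3: place WN@(4,3)
Op 4: place WK@(3,0)
Op 5: place WK@(0,1)
Op 6: remove (4,3)
Op 7: remove (0,1)
Per-piece attacks for B:
Union (0 distinct): (none)

Answer: 0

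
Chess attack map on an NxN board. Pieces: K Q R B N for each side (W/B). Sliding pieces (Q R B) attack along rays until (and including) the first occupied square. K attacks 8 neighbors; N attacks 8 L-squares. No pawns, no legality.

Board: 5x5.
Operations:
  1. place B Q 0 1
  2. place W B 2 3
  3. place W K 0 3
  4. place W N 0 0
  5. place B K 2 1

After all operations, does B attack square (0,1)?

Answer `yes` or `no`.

Answer: no

Derivation:
Op 1: place BQ@(0,1)
Op 2: place WB@(2,3)
Op 3: place WK@(0,3)
Op 4: place WN@(0,0)
Op 5: place BK@(2,1)
Per-piece attacks for B:
  BQ@(0,1): attacks (0,2) (0,3) (0,0) (1,1) (2,1) (1,2) (2,3) (1,0) [ray(0,1) blocked at (0,3); ray(0,-1) blocked at (0,0); ray(1,0) blocked at (2,1); ray(1,1) blocked at (2,3)]
  BK@(2,1): attacks (2,2) (2,0) (3,1) (1,1) (3,2) (3,0) (1,2) (1,0)
B attacks (0,1): no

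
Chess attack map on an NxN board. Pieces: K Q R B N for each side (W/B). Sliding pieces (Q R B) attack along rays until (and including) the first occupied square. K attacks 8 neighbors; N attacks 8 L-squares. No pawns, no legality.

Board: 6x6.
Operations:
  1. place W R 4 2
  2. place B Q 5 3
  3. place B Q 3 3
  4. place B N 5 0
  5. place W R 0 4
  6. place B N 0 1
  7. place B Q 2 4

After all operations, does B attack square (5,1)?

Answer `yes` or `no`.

Answer: yes

Derivation:
Op 1: place WR@(4,2)
Op 2: place BQ@(5,3)
Op 3: place BQ@(3,3)
Op 4: place BN@(5,0)
Op 5: place WR@(0,4)
Op 6: place BN@(0,1)
Op 7: place BQ@(2,4)
Per-piece attacks for B:
  BN@(0,1): attacks (1,3) (2,2) (2,0)
  BQ@(2,4): attacks (2,5) (2,3) (2,2) (2,1) (2,0) (3,4) (4,4) (5,4) (1,4) (0,4) (3,5) (3,3) (1,5) (1,3) (0,2) [ray(-1,0) blocked at (0,4); ray(1,-1) blocked at (3,3)]
  BQ@(3,3): attacks (3,4) (3,5) (3,2) (3,1) (3,0) (4,3) (5,3) (2,3) (1,3) (0,3) (4,4) (5,5) (4,2) (2,4) (2,2) (1,1) (0,0) [ray(1,0) blocked at (5,3); ray(1,-1) blocked at (4,2); ray(-1,1) blocked at (2,4)]
  BN@(5,0): attacks (4,2) (3,1)
  BQ@(5,3): attacks (5,4) (5,5) (5,2) (5,1) (5,0) (4,3) (3,3) (4,4) (3,5) (4,2) [ray(0,-1) blocked at (5,0); ray(-1,0) blocked at (3,3); ray(-1,-1) blocked at (4,2)]
B attacks (5,1): yes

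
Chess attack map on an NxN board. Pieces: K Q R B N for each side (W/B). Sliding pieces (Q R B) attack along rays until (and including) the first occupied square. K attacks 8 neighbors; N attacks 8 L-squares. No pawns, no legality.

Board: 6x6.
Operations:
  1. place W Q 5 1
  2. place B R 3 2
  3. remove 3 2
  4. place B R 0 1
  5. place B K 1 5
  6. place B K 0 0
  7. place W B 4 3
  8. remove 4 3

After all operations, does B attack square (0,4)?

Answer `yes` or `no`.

Op 1: place WQ@(5,1)
Op 2: place BR@(3,2)
Op 3: remove (3,2)
Op 4: place BR@(0,1)
Op 5: place BK@(1,5)
Op 6: place BK@(0,0)
Op 7: place WB@(4,3)
Op 8: remove (4,3)
Per-piece attacks for B:
  BK@(0,0): attacks (0,1) (1,0) (1,1)
  BR@(0,1): attacks (0,2) (0,3) (0,4) (0,5) (0,0) (1,1) (2,1) (3,1) (4,1) (5,1) [ray(0,-1) blocked at (0,0); ray(1,0) blocked at (5,1)]
  BK@(1,5): attacks (1,4) (2,5) (0,5) (2,4) (0,4)
B attacks (0,4): yes

Answer: yes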